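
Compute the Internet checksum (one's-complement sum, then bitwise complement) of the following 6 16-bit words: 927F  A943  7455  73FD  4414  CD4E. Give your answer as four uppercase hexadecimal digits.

One's-complement addition (fold any carry out of bit 15 back into bit 0):
  0x927F + 0xA943 = 0x13BC2 → wrap carry → 0x3BC3
  0x3BC3 + 0x7455 = 0x0B018
  0xB018 + 0x73FD = 0x12415 → wrap carry → 0x2416
  0x2416 + 0x4414 = 0x0682A
  0x682A + 0xCD4E = 0x13578 → wrap carry → 0x3579
One's-complement sum = 0x3579.
Checksum = ~0x3579 & 0xFFFF = 0xCA86.

CA86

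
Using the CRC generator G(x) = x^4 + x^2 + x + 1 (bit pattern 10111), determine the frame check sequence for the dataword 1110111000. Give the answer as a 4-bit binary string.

0101

Append 4 zeros: 11101110000000. Divide by 10111 (XOR where the leading bit is 1):
  pos 0: 11101 XOR 10111 = 01010
  pos 1: 10101 XOR 10111 = 00010
  pos 4: 10100 XOR 10111 = 00011
  pos 7: 11000 XOR 10111 = 01111
  pos 8: 11110 XOR 10111 = 01001
  pos 9: 10010 XOR 10111 = 00101
Remainder (last 4 bits) = 0101. This is the CRC / FCS.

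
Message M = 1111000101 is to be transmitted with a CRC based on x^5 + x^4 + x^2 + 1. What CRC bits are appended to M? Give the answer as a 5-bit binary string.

Append 5 zeros: 111100010100000. Divide by 110101 (XOR where the leading bit is 1):
  pos 0: 111100 XOR 110101 = 001001
  pos 2: 100101 XOR 110101 = 010000
  pos 3: 100000 XOR 110101 = 010101
  pos 4: 101011 XOR 110101 = 011110
  pos 5: 111100 XOR 110101 = 001001
  pos 7: 100100 XOR 110101 = 010001
  pos 8: 100010 XOR 110101 = 010111
  pos 9: 101110 XOR 110101 = 011011
Remainder (last 5 bits) = 11011. This is the CRC / FCS.

11011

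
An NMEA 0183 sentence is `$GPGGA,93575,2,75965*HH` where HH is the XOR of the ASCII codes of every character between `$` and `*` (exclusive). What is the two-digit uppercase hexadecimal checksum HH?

4D

XOR the ASCII codes of the payload characters:
  'G' = 0x47 → acc = 0x47
  'P' = 0x50 → acc = 0x17
  'G' = 0x47 → acc = 0x50
  'G' = 0x47 → acc = 0x17
  'A' = 0x41 → acc = 0x56
  ',' = 0x2C → acc = 0x7A
  '9' = 0x39 → acc = 0x43
  '3' = 0x33 → acc = 0x70
  '5' = 0x35 → acc = 0x45
  '7' = 0x37 → acc = 0x72
  '5' = 0x35 → acc = 0x47
  ',' = 0x2C → acc = 0x6B
  '2' = 0x32 → acc = 0x59
  ',' = 0x2C → acc = 0x75
  '7' = 0x37 → acc = 0x42
  '5' = 0x35 → acc = 0x77
  '9' = 0x39 → acc = 0x4E
  '6' = 0x36 → acc = 0x78
  '5' = 0x35 → acc = 0x4D
Checksum = 0x4D.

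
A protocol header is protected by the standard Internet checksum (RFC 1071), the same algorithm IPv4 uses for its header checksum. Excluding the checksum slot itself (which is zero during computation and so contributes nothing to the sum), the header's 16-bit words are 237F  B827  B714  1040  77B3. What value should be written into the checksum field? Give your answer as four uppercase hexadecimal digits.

E550

One's-complement addition (fold any carry out of bit 15 back into bit 0):
  0x237F + 0xB827 = 0x0DBA6
  0xDBA6 + 0xB714 = 0x192BA → wrap carry → 0x92BB
  0x92BB + 0x1040 = 0x0A2FB
  0xA2FB + 0x77B3 = 0x11AAE → wrap carry → 0x1AAF
One's-complement sum = 0x1AAF.
Checksum = ~0x1AAF & 0xFFFF = 0xE550.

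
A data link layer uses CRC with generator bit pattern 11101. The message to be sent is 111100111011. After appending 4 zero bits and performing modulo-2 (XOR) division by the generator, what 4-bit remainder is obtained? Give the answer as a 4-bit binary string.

0111

Append 4 zeros: 1111001110110000. Divide by 11101 (XOR where the leading bit is 1):
  pos 0: 11110 XOR 11101 = 00011
  pos 3: 11011 XOR 11101 = 00110
  pos 5: 11010 XOR 11101 = 00111
  pos 7: 11111 XOR 11101 = 00010
  pos 10: 10000 XOR 11101 = 01101
  pos 11: 11010 XOR 11101 = 00111
Remainder (last 4 bits) = 0111. This is the CRC / FCS.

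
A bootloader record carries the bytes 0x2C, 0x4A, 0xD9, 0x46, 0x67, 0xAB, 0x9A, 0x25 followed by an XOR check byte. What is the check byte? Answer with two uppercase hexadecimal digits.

XOR the bytes together:
  start with 0x2C
  0x2C ⊕ 0x4A = 0x66
  0x66 ⊕ 0xD9 = 0xBF
  0xBF ⊕ 0x46 = 0xF9
  0xF9 ⊕ 0x67 = 0x9E
  0x9E ⊕ 0xAB = 0x35
  0x35 ⊕ 0x9A = 0xAF
  0xAF ⊕ 0x25 = 0x8A

8A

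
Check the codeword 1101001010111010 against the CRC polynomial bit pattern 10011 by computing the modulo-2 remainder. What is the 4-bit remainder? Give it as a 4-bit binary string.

Modulo-2 division of 1101001010111010 by 10011:
  pos 0: 11010 XOR 10011 = 01001
  pos 1: 10010 XOR 10011 = 00001
  pos 5: 11010 XOR 10011 = 01001
  pos 6: 10011 XOR 10011 = 00000
  pos 11: 11010 XOR 10011 = 01001
Remainder = 1001 (nonzero — an error is detected).

1001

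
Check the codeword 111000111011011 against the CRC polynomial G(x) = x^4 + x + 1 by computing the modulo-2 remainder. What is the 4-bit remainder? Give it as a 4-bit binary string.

Modulo-2 division of 111000111011011 by 10011:
  pos 0: 11100 XOR 10011 = 01111
  pos 1: 11110 XOR 10011 = 01101
  pos 2: 11011 XOR 10011 = 01000
  pos 3: 10001 XOR 10011 = 00010
  pos 6: 10101 XOR 10011 = 00110
  pos 8: 11010 XOR 10011 = 01001
  pos 9: 10011 XOR 10011 = 00000
Remainder = 0001 (nonzero — an error is detected).

0001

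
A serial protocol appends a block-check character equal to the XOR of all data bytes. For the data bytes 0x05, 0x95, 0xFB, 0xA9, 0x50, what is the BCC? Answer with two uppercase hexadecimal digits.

XOR the bytes together:
  start with 0x05
  0x05 ⊕ 0x95 = 0x90
  0x90 ⊕ 0xFB = 0x6B
  0x6B ⊕ 0xA9 = 0xC2
  0xC2 ⊕ 0x50 = 0x92

92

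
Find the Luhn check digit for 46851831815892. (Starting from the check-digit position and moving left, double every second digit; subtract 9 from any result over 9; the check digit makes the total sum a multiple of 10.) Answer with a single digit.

6

Partial digits right→left: 2 9 8 5 1 8 1 3 8 1 5 8 6 4
Double every second digit counting from the check-digit position (so the 1st, 3rd, 5th, ... of the partial from the right).
  doubled (with −9 where >9): 4 7 2 2 7 1 3 → sum 26
  kept as-is: 9 5 8 3 1 8 4 → sum 38
Total = 26 + 38 = 64.
Check digit = (10 − (64 mod 10)) mod 10 = 6.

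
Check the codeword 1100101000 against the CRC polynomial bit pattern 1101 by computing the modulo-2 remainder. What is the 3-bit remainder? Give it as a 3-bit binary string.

000

Modulo-2 division of 1100101000 by 1101:
  pos 0: 1100 XOR 1101 = 0001
  pos 3: 1101 XOR 1101 = 0000
Remainder = 000 (zero — the frame passes the CRC check).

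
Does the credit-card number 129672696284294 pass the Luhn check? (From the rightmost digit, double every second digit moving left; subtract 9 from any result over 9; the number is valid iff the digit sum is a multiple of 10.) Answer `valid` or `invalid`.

From the right, keep odd positions and double even positions (subtract 9 from any doubled value over 9):
  doubled (positions 2,4,...): 9 8 4 9 4 3 4 → sum 41
  kept (positions 1,3,...): 4 2 8 6 6 7 9 1 → sum 43
Total = 84.
84 mod 10 = 4, so the number is invalid.

invalid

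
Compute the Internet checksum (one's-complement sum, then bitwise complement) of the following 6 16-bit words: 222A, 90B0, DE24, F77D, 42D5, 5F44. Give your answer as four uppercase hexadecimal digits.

D568

One's-complement addition (fold any carry out of bit 15 back into bit 0):
  0x222A + 0x90B0 = 0x0B2DA
  0xB2DA + 0xDE24 = 0x190FE → wrap carry → 0x90FF
  0x90FF + 0xF77D = 0x1887C → wrap carry → 0x887D
  0x887D + 0x42D5 = 0x0CB52
  0xCB52 + 0x5F44 = 0x12A96 → wrap carry → 0x2A97
One's-complement sum = 0x2A97.
Checksum = ~0x2A97 & 0xFFFF = 0xD568.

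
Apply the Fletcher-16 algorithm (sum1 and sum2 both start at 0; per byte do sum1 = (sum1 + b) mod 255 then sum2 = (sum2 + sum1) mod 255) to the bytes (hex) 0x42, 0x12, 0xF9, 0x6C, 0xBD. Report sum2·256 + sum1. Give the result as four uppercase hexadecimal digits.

Running sums (mod 255):
  after byte 0 (0x42): sum1=66, sum2=66
  after byte 1 (0x12): sum1=84, sum2=150
  after byte 2 (0xF9): sum1=78, sum2=228
  after byte 3 (0x6C): sum1=186, sum2=159
  after byte 4 (0xBD): sum1=120, sum2=24
Checksum = sum2·256 + sum1 = 24·256 + 120 = 6264 = 0x1878.

1878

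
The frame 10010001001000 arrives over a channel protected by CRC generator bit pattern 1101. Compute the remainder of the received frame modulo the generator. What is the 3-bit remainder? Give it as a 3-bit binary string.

000

Modulo-2 division of 10010001001000 by 1101:
  pos 0: 1001 XOR 1101 = 0100
  pos 1: 1000 XOR 1101 = 0101
  pos 2: 1010 XOR 1101 = 0111
  pos 3: 1110 XOR 1101 = 0011
  pos 5: 1110 XOR 1101 = 0011
  pos 7: 1101 XOR 1101 = 0000
Remainder = 000 (zero — the frame passes the CRC check).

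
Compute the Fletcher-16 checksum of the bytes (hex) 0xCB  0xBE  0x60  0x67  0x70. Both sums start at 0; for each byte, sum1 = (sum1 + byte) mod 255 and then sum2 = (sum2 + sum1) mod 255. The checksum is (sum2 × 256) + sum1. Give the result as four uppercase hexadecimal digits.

Running sums (mod 255):
  after byte 0 (0xCB): sum1=203, sum2=203
  after byte 1 (0xBE): sum1=138, sum2=86
  after byte 2 (0x60): sum1=234, sum2=65
  after byte 3 (0x67): sum1=82, sum2=147
  after byte 4 (0x70): sum1=194, sum2=86
Checksum = sum2·256 + sum1 = 86·256 + 194 = 22210 = 0x56C2.

56C2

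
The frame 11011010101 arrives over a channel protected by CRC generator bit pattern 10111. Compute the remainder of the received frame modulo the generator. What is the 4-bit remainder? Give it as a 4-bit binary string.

0100

Modulo-2 division of 11011010101 by 10111:
  pos 0: 11011 XOR 10111 = 01100
  pos 1: 11000 XOR 10111 = 01111
  pos 2: 11111 XOR 10111 = 01000
  pos 3: 10000 XOR 10111 = 00111
  pos 5: 11110 XOR 10111 = 01001
  pos 6: 10011 XOR 10111 = 00100
Remainder = 0100 (nonzero — an error is detected).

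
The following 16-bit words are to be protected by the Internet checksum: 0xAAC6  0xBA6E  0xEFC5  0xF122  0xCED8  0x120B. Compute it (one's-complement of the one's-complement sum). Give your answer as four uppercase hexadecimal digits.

One's-complement addition (fold any carry out of bit 15 back into bit 0):
  0xAAC6 + 0xBA6E = 0x16534 → wrap carry → 0x6535
  0x6535 + 0xEFC5 = 0x154FA → wrap carry → 0x54FB
  0x54FB + 0xF122 = 0x1461D → wrap carry → 0x461E
  0x461E + 0xCED8 = 0x114F6 → wrap carry → 0x14F7
  0x14F7 + 0x120B = 0x02702
One's-complement sum = 0x2702.
Checksum = ~0x2702 & 0xFFFF = 0xD8FD.

D8FD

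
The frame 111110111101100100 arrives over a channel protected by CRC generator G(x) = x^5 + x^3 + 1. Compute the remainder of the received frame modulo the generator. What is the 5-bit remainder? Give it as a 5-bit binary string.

00000

Modulo-2 division of 111110111101100100 by 101001:
  pos 0: 111110 XOR 101001 = 010111
  pos 1: 101111 XOR 101001 = 000110
  pos 4: 110111 XOR 101001 = 011110
  pos 5: 111100 XOR 101001 = 010101
  pos 6: 101011 XOR 101001 = 000010
  pos 10: 101001 XOR 101001 = 000000
Remainder = 00000 (zero — the frame passes the CRC check).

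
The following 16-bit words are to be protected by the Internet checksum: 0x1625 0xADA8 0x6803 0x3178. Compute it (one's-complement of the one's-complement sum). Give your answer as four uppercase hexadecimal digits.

A2B6

One's-complement addition (fold any carry out of bit 15 back into bit 0):
  0x1625 + 0xADA8 = 0x0C3CD
  0xC3CD + 0x6803 = 0x12BD0 → wrap carry → 0x2BD1
  0x2BD1 + 0x3178 = 0x05D49
One's-complement sum = 0x5D49.
Checksum = ~0x5D49 & 0xFFFF = 0xA2B6.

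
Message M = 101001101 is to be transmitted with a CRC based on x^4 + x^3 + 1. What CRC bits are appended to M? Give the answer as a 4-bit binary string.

1000

Append 4 zeros: 1010011010000. Divide by 11001 (XOR where the leading bit is 1):
  pos 0: 10100 XOR 11001 = 01101
  pos 1: 11011 XOR 11001 = 00010
  pos 4: 10101 XOR 11001 = 01100
  pos 5: 11000 XOR 11001 = 00001
Remainder (last 4 bits) = 1000. This is the CRC / FCS.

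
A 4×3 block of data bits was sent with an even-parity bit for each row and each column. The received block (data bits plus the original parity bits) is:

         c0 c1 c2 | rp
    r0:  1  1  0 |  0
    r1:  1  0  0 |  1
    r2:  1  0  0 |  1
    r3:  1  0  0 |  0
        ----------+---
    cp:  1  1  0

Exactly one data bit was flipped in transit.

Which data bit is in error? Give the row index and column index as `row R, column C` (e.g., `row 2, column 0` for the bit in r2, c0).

row 3, column 0

Recompute each row's even parity and compare to rp:
  r0: data parity 0, sent rp 0 → ok
  r1: data parity 1, sent rp 1 → ok
  r2: data parity 1, sent rp 1 → ok
  r3: data parity 1, sent rp 0 → mismatch
Recompute each column's even parity and compare to cp:
  c0: data parity 0, sent cp 1 → mismatch
  c1: data parity 1, sent cp 1 → ok
  c2: data parity 0, sent cp 0 → ok
Exactly one row (r3) and one column (c0) fail → the flipped bit is at their intersection.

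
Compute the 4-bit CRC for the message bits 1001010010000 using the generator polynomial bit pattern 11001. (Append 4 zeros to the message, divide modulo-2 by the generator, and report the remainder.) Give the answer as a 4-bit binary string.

0111

Append 4 zeros: 10010100100000000. Divide by 11001 (XOR where the leading bit is 1):
  pos 0: 10010 XOR 11001 = 01011
  pos 1: 10111 XOR 11001 = 01110
  pos 2: 11100 XOR 11001 = 00101
  pos 4: 10101 XOR 11001 = 01100
  pos 5: 11000 XOR 11001 = 00001
  pos 9: 10000 XOR 11001 = 01001
  pos 10: 10010 XOR 11001 = 01011
  pos 11: 10110 XOR 11001 = 01111
  pos 12: 11110 XOR 11001 = 00111
Remainder (last 4 bits) = 0111. This is the CRC / FCS.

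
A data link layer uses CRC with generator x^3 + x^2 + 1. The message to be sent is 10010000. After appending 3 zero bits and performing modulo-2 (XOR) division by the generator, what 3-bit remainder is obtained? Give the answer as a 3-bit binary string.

Append 3 zeros: 10010000000. Divide by 1101 (XOR where the leading bit is 1):
  pos 0: 1001 XOR 1101 = 0100
  pos 1: 1000 XOR 1101 = 0101
  pos 2: 1010 XOR 1101 = 0111
  pos 3: 1110 XOR 1101 = 0011
  pos 5: 1100 XOR 1101 = 0001
Remainder (last 3 bits) = 100. This is the CRC / FCS.

100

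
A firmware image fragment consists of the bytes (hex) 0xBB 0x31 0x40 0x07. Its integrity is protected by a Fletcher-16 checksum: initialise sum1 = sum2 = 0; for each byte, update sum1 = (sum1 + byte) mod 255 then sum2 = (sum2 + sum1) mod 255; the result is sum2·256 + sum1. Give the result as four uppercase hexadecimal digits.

Running sums (mod 255):
  after byte 0 (0xBB): sum1=187, sum2=187
  after byte 1 (0x31): sum1=236, sum2=168
  after byte 2 (0x40): sum1=45, sum2=213
  after byte 3 (0x07): sum1=52, sum2=10
Checksum = sum2·256 + sum1 = 10·256 + 52 = 2612 = 0x0A34.

0A34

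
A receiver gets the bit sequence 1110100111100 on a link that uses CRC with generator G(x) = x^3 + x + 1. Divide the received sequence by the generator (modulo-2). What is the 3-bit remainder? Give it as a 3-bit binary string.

110

Modulo-2 division of 1110100111100 by 1011:
  pos 0: 1110 XOR 1011 = 0101
  pos 1: 1011 XOR 1011 = 0000
  pos 7: 1111 XOR 1011 = 0100
  pos 8: 1000 XOR 1011 = 0011
Remainder = 110 (nonzero — an error is detected).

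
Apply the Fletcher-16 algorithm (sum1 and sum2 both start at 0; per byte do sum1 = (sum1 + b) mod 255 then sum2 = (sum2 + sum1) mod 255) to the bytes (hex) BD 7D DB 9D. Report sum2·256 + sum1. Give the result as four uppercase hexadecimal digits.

Running sums (mod 255):
  after byte 0 (BD): sum1=189, sum2=189
  after byte 1 (7D): sum1=59, sum2=248
  after byte 2 (DB): sum1=23, sum2=16
  after byte 3 (9D): sum1=180, sum2=196
Checksum = sum2·256 + sum1 = 196·256 + 180 = 50356 = 0xC4B4.

C4B4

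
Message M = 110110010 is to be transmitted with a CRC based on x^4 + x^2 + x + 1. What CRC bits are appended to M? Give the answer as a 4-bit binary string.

Append 4 zeros: 1101100100000. Divide by 10111 (XOR where the leading bit is 1):
  pos 0: 11011 XOR 10111 = 01100
  pos 1: 11000 XOR 10111 = 01111
  pos 2: 11110 XOR 10111 = 01001
  pos 3: 10011 XOR 10111 = 00100
  pos 5: 10000 XOR 10111 = 00111
  pos 7: 11100 XOR 10111 = 01011
  pos 8: 10110 XOR 10111 = 00001
Remainder (last 4 bits) = 0001. This is the CRC / FCS.

0001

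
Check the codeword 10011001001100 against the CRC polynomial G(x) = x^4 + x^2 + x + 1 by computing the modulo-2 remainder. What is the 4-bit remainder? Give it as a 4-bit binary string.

Modulo-2 division of 10011001001100 by 10111:
  pos 0: 10011 XOR 10111 = 00100
  pos 2: 10000 XOR 10111 = 00111
  pos 4: 11110 XOR 10111 = 01001
  pos 5: 10010 XOR 10111 = 00101
  pos 7: 10111 XOR 10111 = 00000
Remainder = 0000 (zero — the frame passes the CRC check).

0000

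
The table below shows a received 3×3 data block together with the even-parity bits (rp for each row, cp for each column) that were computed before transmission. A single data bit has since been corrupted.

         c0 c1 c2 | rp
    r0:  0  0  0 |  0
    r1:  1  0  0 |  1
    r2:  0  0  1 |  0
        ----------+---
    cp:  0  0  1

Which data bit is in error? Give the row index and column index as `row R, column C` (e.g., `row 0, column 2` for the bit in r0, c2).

row 2, column 0

Recompute each row's even parity and compare to rp:
  r0: data parity 0, sent rp 0 → ok
  r1: data parity 1, sent rp 1 → ok
  r2: data parity 1, sent rp 0 → mismatch
Recompute each column's even parity and compare to cp:
  c0: data parity 1, sent cp 0 → mismatch
  c1: data parity 0, sent cp 0 → ok
  c2: data parity 1, sent cp 1 → ok
Exactly one row (r2) and one column (c0) fail → the flipped bit is at their intersection.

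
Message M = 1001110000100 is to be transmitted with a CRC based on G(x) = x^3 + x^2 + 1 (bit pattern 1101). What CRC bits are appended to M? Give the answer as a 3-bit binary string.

000

Append 3 zeros: 1001110000100000. Divide by 1101 (XOR where the leading bit is 1):
  pos 0: 1001 XOR 1101 = 0100
  pos 1: 1001 XOR 1101 = 0100
  pos 2: 1001 XOR 1101 = 0100
  pos 3: 1000 XOR 1101 = 0101
  pos 4: 1010 XOR 1101 = 0111
  pos 5: 1110 XOR 1101 = 0011
  pos 7: 1101 XOR 1101 = 0000
Remainder (last 3 bits) = 000. This is the CRC / FCS.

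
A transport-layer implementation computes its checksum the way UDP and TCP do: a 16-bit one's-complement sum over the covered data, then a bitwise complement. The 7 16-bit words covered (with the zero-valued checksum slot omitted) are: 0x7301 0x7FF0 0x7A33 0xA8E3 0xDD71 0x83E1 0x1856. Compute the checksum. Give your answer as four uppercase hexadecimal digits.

One's-complement addition (fold any carry out of bit 15 back into bit 0):
  0x7301 + 0x7FF0 = 0x0F2F1
  0xF2F1 + 0x7A33 = 0x16D24 → wrap carry → 0x6D25
  0x6D25 + 0xA8E3 = 0x11608 → wrap carry → 0x1609
  0x1609 + 0xDD71 = 0x0F37A
  0xF37A + 0x83E1 = 0x1775B → wrap carry → 0x775C
  0x775C + 0x1856 = 0x08FB2
One's-complement sum = 0x8FB2.
Checksum = ~0x8FB2 & 0xFFFF = 0x704D.

704D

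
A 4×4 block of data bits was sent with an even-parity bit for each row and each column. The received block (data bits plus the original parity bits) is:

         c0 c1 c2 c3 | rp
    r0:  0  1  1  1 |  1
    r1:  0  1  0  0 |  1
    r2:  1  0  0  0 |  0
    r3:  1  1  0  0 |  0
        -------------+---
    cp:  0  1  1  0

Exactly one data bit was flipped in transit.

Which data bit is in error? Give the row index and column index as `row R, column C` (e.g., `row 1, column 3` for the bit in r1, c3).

row 2, column 3

Recompute each row's even parity and compare to rp:
  r0: data parity 1, sent rp 1 → ok
  r1: data parity 1, sent rp 1 → ok
  r2: data parity 1, sent rp 0 → mismatch
  r3: data parity 0, sent rp 0 → ok
Recompute each column's even parity and compare to cp:
  c0: data parity 0, sent cp 0 → ok
  c1: data parity 1, sent cp 1 → ok
  c2: data parity 1, sent cp 1 → ok
  c3: data parity 1, sent cp 0 → mismatch
Exactly one row (r2) and one column (c3) fail → the flipped bit is at their intersection.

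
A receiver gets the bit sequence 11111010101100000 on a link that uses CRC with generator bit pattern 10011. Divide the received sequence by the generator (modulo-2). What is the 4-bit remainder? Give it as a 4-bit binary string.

0000

Modulo-2 division of 11111010101100000 by 10011:
  pos 0: 11111 XOR 10011 = 01100
  pos 1: 11000 XOR 10011 = 01011
  pos 2: 10111 XOR 10011 = 00100
  pos 4: 10001 XOR 10011 = 00010
  pos 7: 10011 XOR 10011 = 00000
Remainder = 0000 (zero — the frame passes the CRC check).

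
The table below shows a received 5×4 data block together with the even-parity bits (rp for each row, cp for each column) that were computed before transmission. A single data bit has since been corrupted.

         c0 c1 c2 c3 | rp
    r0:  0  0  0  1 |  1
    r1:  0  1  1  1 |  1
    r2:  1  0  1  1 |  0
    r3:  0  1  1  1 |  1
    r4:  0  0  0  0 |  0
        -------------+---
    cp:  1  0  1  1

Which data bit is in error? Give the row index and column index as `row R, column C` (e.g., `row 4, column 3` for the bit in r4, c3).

Recompute each row's even parity and compare to rp:
  r0: data parity 1, sent rp 1 → ok
  r1: data parity 1, sent rp 1 → ok
  r2: data parity 1, sent rp 0 → mismatch
  r3: data parity 1, sent rp 1 → ok
  r4: data parity 0, sent rp 0 → ok
Recompute each column's even parity and compare to cp:
  c0: data parity 1, sent cp 1 → ok
  c1: data parity 0, sent cp 0 → ok
  c2: data parity 1, sent cp 1 → ok
  c3: data parity 0, sent cp 1 → mismatch
Exactly one row (r2) and one column (c3) fail → the flipped bit is at their intersection.

row 2, column 3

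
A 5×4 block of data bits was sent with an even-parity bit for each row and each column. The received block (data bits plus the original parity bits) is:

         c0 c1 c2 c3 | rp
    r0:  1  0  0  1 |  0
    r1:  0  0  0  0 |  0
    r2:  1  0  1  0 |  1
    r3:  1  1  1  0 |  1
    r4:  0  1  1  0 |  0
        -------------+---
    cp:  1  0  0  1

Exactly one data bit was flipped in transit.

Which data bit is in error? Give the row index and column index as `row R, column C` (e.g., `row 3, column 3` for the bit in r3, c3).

row 2, column 2

Recompute each row's even parity and compare to rp:
  r0: data parity 0, sent rp 0 → ok
  r1: data parity 0, sent rp 0 → ok
  r2: data parity 0, sent rp 1 → mismatch
  r3: data parity 1, sent rp 1 → ok
  r4: data parity 0, sent rp 0 → ok
Recompute each column's even parity and compare to cp:
  c0: data parity 1, sent cp 1 → ok
  c1: data parity 0, sent cp 0 → ok
  c2: data parity 1, sent cp 0 → mismatch
  c3: data parity 1, sent cp 1 → ok
Exactly one row (r2) and one column (c2) fail → the flipped bit is at their intersection.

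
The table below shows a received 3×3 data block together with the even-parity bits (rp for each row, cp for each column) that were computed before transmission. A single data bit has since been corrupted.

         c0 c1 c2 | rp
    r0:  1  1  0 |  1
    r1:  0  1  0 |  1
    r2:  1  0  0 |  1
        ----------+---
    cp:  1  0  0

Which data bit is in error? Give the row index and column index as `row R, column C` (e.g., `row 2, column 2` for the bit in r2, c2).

Recompute each row's even parity and compare to rp:
  r0: data parity 0, sent rp 1 → mismatch
  r1: data parity 1, sent rp 1 → ok
  r2: data parity 1, sent rp 1 → ok
Recompute each column's even parity and compare to cp:
  c0: data parity 0, sent cp 1 → mismatch
  c1: data parity 0, sent cp 0 → ok
  c2: data parity 0, sent cp 0 → ok
Exactly one row (r0) and one column (c0) fail → the flipped bit is at their intersection.

row 0, column 0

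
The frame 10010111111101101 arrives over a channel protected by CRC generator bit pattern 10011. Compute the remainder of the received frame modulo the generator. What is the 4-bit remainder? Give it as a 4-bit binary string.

0101

Modulo-2 division of 10010111111101101 by 10011:
  pos 0: 10010 XOR 10011 = 00001
  pos 4: 11111 XOR 10011 = 01100
  pos 5: 11001 XOR 10011 = 01010
  pos 6: 10101 XOR 10011 = 00110
  pos 8: 11010 XOR 10011 = 01001
  pos 9: 10011 XOR 10011 = 00000
Remainder = 0101 (nonzero — an error is detected).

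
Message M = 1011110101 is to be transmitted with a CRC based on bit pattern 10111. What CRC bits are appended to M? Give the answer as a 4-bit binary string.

1110

Append 4 zeros: 10111101010000. Divide by 10111 (XOR where the leading bit is 1):
  pos 0: 10111 XOR 10111 = 00000
  pos 5: 10101 XOR 10111 = 00010
  pos 8: 10000 XOR 10111 = 00111
Remainder (last 4 bits) = 1110. This is the CRC / FCS.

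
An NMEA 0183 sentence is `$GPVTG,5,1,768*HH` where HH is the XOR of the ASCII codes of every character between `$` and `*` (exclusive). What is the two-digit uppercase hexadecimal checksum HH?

43

XOR the ASCII codes of the payload characters:
  'G' = 0x47 → acc = 0x47
  'P' = 0x50 → acc = 0x17
  'V' = 0x56 → acc = 0x41
  'T' = 0x54 → acc = 0x15
  'G' = 0x47 → acc = 0x52
  ',' = 0x2C → acc = 0x7E
  '5' = 0x35 → acc = 0x4B
  ',' = 0x2C → acc = 0x67
  '1' = 0x31 → acc = 0x56
  ',' = 0x2C → acc = 0x7A
  '7' = 0x37 → acc = 0x4D
  '6' = 0x36 → acc = 0x7B
  '8' = 0x38 → acc = 0x43
Checksum = 0x43.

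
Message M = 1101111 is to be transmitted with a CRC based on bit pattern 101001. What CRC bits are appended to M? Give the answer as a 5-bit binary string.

Append 5 zeros: 110111100000. Divide by 101001 (XOR where the leading bit is 1):
  pos 0: 110111 XOR 101001 = 011110
  pos 1: 111101 XOR 101001 = 010100
  pos 2: 101000 XOR 101001 = 000001
Remainder (last 5 bits) = 10000. This is the CRC / FCS.

10000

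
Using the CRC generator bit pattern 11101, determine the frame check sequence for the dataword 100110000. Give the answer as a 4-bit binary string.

0001

Append 4 zeros: 1001100000000. Divide by 11101 (XOR where the leading bit is 1):
  pos 0: 10011 XOR 11101 = 01110
  pos 1: 11100 XOR 11101 = 00001
  pos 5: 10000 XOR 11101 = 01101
  pos 6: 11010 XOR 11101 = 00111
  pos 8: 11100 XOR 11101 = 00001
Remainder (last 4 bits) = 0001. This is the CRC / FCS.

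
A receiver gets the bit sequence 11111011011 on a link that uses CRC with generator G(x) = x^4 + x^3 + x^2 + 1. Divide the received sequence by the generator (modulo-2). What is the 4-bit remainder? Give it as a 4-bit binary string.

0111

Modulo-2 division of 11111011011 by 11101:
  pos 0: 11111 XOR 11101 = 00010
  pos 3: 10011 XOR 11101 = 01110
  pos 4: 11100 XOR 11101 = 00001
Remainder = 0111 (nonzero — an error is detected).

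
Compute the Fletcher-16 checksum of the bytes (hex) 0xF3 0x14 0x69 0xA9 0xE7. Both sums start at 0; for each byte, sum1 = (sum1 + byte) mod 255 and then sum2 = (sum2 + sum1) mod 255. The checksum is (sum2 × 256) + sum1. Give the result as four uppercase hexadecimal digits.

Running sums (mod 255):
  after byte 0 (0xF3): sum1=243, sum2=243
  after byte 1 (0x14): sum1=8, sum2=251
  after byte 2 (0x69): sum1=113, sum2=109
  after byte 3 (0xA9): sum1=27, sum2=136
  after byte 4 (0xE7): sum1=3, sum2=139
Checksum = sum2·256 + sum1 = 139·256 + 3 = 35587 = 0x8B03.

8B03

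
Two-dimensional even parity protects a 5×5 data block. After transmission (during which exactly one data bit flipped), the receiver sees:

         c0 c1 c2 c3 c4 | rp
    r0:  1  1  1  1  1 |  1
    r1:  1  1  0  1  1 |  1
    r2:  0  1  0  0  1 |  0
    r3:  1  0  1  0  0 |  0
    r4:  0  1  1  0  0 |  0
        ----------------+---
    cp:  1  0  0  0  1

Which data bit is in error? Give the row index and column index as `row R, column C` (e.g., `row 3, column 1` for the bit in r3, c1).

Recompute each row's even parity and compare to rp:
  r0: data parity 1, sent rp 1 → ok
  r1: data parity 0, sent rp 1 → mismatch
  r2: data parity 0, sent rp 0 → ok
  r3: data parity 0, sent rp 0 → ok
  r4: data parity 0, sent rp 0 → ok
Recompute each column's even parity and compare to cp:
  c0: data parity 1, sent cp 1 → ok
  c1: data parity 0, sent cp 0 → ok
  c2: data parity 1, sent cp 0 → mismatch
  c3: data parity 0, sent cp 0 → ok
  c4: data parity 1, sent cp 1 → ok
Exactly one row (r1) and one column (c2) fail → the flipped bit is at their intersection.

row 1, column 2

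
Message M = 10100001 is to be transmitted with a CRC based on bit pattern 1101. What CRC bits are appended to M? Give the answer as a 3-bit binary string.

Append 3 zeros: 10100001000. Divide by 1101 (XOR where the leading bit is 1):
  pos 0: 1010 XOR 1101 = 0111
  pos 1: 1110 XOR 1101 = 0011
  pos 3: 1100 XOR 1101 = 0001
  pos 6: 1100 XOR 1101 = 0001
Remainder (last 3 bits) = 010. This is the CRC / FCS.

010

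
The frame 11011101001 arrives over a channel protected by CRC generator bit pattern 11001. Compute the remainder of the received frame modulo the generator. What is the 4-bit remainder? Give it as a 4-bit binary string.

Modulo-2 division of 11011101001 by 11001:
  pos 0: 11011 XOR 11001 = 00010
  pos 3: 10101 XOR 11001 = 01100
  pos 4: 11000 XOR 11001 = 00001
Remainder = 0101 (nonzero — an error is detected).

0101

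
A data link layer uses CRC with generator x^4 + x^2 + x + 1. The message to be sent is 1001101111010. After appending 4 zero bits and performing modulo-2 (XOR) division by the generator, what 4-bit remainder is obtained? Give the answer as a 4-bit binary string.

0000

Append 4 zeros: 10011011110100000. Divide by 10111 (XOR where the leading bit is 1):
  pos 0: 10011 XOR 10111 = 00100
  pos 2: 10001 XOR 10111 = 00110
  pos 4: 11011 XOR 10111 = 01100
  pos 5: 11001 XOR 10111 = 01110
  pos 6: 11100 XOR 10111 = 01011
  pos 7: 10111 XOR 10111 = 00000
Remainder (last 4 bits) = 0000. This is the CRC / FCS.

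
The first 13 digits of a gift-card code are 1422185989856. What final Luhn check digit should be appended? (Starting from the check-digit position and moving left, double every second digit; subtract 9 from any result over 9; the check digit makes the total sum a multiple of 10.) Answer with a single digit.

7

Partial digits right→left: 6 5 8 9 8 9 5 8 1 2 2 4 1
Double every second digit counting from the check-digit position (so the 1st, 3rd, 5th, ... of the partial from the right).
  doubled (with −9 where >9): 3 7 7 1 2 4 2 → sum 26
  kept as-is: 5 9 9 8 2 4 → sum 37
Total = 26 + 37 = 63.
Check digit = (10 − (63 mod 10)) mod 10 = 7.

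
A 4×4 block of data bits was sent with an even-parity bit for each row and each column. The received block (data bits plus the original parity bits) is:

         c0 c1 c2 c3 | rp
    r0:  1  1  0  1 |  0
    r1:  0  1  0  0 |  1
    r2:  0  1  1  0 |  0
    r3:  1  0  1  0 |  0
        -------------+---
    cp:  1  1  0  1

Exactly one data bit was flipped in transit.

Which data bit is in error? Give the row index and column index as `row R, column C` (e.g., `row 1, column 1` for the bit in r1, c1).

row 0, column 0

Recompute each row's even parity and compare to rp:
  r0: data parity 1, sent rp 0 → mismatch
  r1: data parity 1, sent rp 1 → ok
  r2: data parity 0, sent rp 0 → ok
  r3: data parity 0, sent rp 0 → ok
Recompute each column's even parity and compare to cp:
  c0: data parity 0, sent cp 1 → mismatch
  c1: data parity 1, sent cp 1 → ok
  c2: data parity 0, sent cp 0 → ok
  c3: data parity 1, sent cp 1 → ok
Exactly one row (r0) and one column (c0) fail → the flipped bit is at their intersection.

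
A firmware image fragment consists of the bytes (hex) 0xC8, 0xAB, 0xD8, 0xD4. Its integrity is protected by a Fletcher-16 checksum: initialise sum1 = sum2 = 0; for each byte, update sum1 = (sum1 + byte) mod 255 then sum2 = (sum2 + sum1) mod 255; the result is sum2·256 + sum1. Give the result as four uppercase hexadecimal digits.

AC22

Running sums (mod 255):
  after byte 0 (0xC8): sum1=200, sum2=200
  after byte 1 (0xAB): sum1=116, sum2=61
  after byte 2 (0xD8): sum1=77, sum2=138
  after byte 3 (0xD4): sum1=34, sum2=172
Checksum = sum2·256 + sum1 = 172·256 + 34 = 44066 = 0xAC22.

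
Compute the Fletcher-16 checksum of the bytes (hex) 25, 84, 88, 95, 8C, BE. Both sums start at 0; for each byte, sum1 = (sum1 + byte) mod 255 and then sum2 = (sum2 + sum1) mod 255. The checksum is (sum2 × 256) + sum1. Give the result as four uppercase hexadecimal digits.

3013

Running sums (mod 255):
  after byte 0 (25): sum1=37, sum2=37
  after byte 1 (84): sum1=169, sum2=206
  after byte 2 (88): sum1=50, sum2=1
  after byte 3 (95): sum1=199, sum2=200
  after byte 4 (8C): sum1=84, sum2=29
  after byte 5 (BE): sum1=19, sum2=48
Checksum = sum2·256 + sum1 = 48·256 + 19 = 12307 = 0x3013.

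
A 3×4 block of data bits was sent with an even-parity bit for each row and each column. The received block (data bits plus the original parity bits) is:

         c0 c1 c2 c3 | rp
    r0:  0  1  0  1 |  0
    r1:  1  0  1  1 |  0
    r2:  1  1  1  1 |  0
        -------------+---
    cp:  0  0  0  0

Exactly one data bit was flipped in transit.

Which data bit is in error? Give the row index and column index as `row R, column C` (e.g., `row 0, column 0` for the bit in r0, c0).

row 1, column 3

Recompute each row's even parity and compare to rp:
  r0: data parity 0, sent rp 0 → ok
  r1: data parity 1, sent rp 0 → mismatch
  r2: data parity 0, sent rp 0 → ok
Recompute each column's even parity and compare to cp:
  c0: data parity 0, sent cp 0 → ok
  c1: data parity 0, sent cp 0 → ok
  c2: data parity 0, sent cp 0 → ok
  c3: data parity 1, sent cp 0 → mismatch
Exactly one row (r1) and one column (c3) fail → the flipped bit is at their intersection.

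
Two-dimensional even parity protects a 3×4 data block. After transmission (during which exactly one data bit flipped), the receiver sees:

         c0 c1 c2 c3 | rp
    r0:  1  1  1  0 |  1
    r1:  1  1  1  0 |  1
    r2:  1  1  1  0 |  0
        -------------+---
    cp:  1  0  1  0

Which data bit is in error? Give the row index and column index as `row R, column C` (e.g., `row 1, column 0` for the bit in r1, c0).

row 2, column 1

Recompute each row's even parity and compare to rp:
  r0: data parity 1, sent rp 1 → ok
  r1: data parity 1, sent rp 1 → ok
  r2: data parity 1, sent rp 0 → mismatch
Recompute each column's even parity and compare to cp:
  c0: data parity 1, sent cp 1 → ok
  c1: data parity 1, sent cp 0 → mismatch
  c2: data parity 1, sent cp 1 → ok
  c3: data parity 0, sent cp 0 → ok
Exactly one row (r2) and one column (c1) fail → the flipped bit is at their intersection.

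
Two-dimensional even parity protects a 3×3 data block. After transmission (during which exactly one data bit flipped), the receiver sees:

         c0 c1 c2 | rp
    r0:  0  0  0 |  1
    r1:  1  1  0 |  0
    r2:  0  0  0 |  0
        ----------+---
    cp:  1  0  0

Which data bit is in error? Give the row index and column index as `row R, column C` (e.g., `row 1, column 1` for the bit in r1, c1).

row 0, column 1

Recompute each row's even parity and compare to rp:
  r0: data parity 0, sent rp 1 → mismatch
  r1: data parity 0, sent rp 0 → ok
  r2: data parity 0, sent rp 0 → ok
Recompute each column's even parity and compare to cp:
  c0: data parity 1, sent cp 1 → ok
  c1: data parity 1, sent cp 0 → mismatch
  c2: data parity 0, sent cp 0 → ok
Exactly one row (r0) and one column (c1) fail → the flipped bit is at their intersection.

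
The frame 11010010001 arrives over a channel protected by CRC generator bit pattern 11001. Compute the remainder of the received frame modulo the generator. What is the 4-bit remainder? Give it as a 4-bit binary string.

Modulo-2 division of 11010010001 by 11001:
  pos 0: 11010 XOR 11001 = 00011
  pos 3: 11010 XOR 11001 = 00011
  pos 6: 11001 XOR 11001 = 00000
Remainder = 0000 (zero — the frame passes the CRC check).

0000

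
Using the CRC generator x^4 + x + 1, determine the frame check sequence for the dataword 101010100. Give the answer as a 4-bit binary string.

0001

Append 4 zeros: 1010101000000. Divide by 10011 (XOR where the leading bit is 1):
  pos 0: 10101 XOR 10011 = 00110
  pos 2: 11001 XOR 10011 = 01010
  pos 3: 10100 XOR 10011 = 00111
  pos 5: 11100 XOR 10011 = 01111
  pos 6: 11110 XOR 10011 = 01101
  pos 7: 11010 XOR 10011 = 01001
  pos 8: 10010 XOR 10011 = 00001
Remainder (last 4 bits) = 0001. This is the CRC / FCS.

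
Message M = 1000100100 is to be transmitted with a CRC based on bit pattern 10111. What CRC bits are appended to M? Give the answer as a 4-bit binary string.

Append 4 zeros: 10001001000000. Divide by 10111 (XOR where the leading bit is 1):
  pos 0: 10001 XOR 10111 = 00110
  pos 2: 11000 XOR 10111 = 01111
  pos 3: 11111 XOR 10111 = 01000
  pos 4: 10000 XOR 10111 = 00111
  pos 6: 11100 XOR 10111 = 01011
  pos 7: 10110 XOR 10111 = 00001
Remainder (last 4 bits) = 0100. This is the CRC / FCS.

0100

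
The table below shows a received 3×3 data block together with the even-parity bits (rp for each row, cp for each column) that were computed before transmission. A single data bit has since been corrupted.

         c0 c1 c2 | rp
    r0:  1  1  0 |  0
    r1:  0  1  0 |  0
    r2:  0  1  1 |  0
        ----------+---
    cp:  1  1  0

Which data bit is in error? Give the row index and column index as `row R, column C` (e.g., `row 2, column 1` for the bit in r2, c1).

row 1, column 2

Recompute each row's even parity and compare to rp:
  r0: data parity 0, sent rp 0 → ok
  r1: data parity 1, sent rp 0 → mismatch
  r2: data parity 0, sent rp 0 → ok
Recompute each column's even parity and compare to cp:
  c0: data parity 1, sent cp 1 → ok
  c1: data parity 1, sent cp 1 → ok
  c2: data parity 1, sent cp 0 → mismatch
Exactly one row (r1) and one column (c2) fail → the flipped bit is at their intersection.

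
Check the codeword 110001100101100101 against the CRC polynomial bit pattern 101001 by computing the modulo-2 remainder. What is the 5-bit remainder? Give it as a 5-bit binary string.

00001

Modulo-2 division of 110001100101100101 by 101001:
  pos 0: 110001 XOR 101001 = 011000
  pos 1: 110001 XOR 101001 = 011000
  pos 2: 110000 XOR 101001 = 011001
  pos 3: 110010 XOR 101001 = 011011
  pos 4: 110111 XOR 101001 = 011110
  pos 5: 111100 XOR 101001 = 010101
  pos 6: 101011 XOR 101001 = 000010
  pos 10: 101001 XOR 101001 = 000000
Remainder = 00001 (nonzero — an error is detected).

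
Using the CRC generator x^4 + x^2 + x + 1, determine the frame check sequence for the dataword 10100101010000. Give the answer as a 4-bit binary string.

1110

Append 4 zeros: 101001010100000000. Divide by 10111 (XOR where the leading bit is 1):
  pos 0: 10100 XOR 10111 = 00011
  pos 3: 11101 XOR 10111 = 01010
  pos 4: 10100 XOR 10111 = 00011
  pos 7: 11100 XOR 10111 = 01011
  pos 8: 10110 XOR 10111 = 00001
  pos 12: 10000 XOR 10111 = 00111
Remainder (last 4 bits) = 1110. This is the CRC / FCS.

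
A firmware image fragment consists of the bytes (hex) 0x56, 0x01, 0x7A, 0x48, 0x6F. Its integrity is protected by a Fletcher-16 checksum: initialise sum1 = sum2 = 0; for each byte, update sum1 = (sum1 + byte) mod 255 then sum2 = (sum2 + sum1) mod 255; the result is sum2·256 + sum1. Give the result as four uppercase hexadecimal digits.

2389

Running sums (mod 255):
  after byte 0 (0x56): sum1=86, sum2=86
  after byte 1 (0x01): sum1=87, sum2=173
  after byte 2 (0x7A): sum1=209, sum2=127
  after byte 3 (0x48): sum1=26, sum2=153
  after byte 4 (0x6F): sum1=137, sum2=35
Checksum = sum2·256 + sum1 = 35·256 + 137 = 9097 = 0x2389.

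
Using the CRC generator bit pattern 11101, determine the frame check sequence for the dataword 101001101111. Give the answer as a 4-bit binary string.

0101

Append 4 zeros: 1010011011110000. Divide by 11101 (XOR where the leading bit is 1):
  pos 0: 10100 XOR 11101 = 01001
  pos 1: 10011 XOR 11101 = 01110
  pos 2: 11101 XOR 11101 = 00000
  pos 8: 11110 XOR 11101 = 00011
  pos 11: 11000 XOR 11101 = 00101
Remainder (last 4 bits) = 0101. This is the CRC / FCS.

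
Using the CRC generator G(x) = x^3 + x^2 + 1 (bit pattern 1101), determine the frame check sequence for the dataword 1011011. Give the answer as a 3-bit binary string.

Append 3 zeros: 1011011000. Divide by 1101 (XOR where the leading bit is 1):
  pos 0: 1011 XOR 1101 = 0110
  pos 1: 1100 XOR 1101 = 0001
  pos 4: 1110 XOR 1101 = 0011
  pos 6: 1100 XOR 1101 = 0001
Remainder (last 3 bits) = 001. This is the CRC / FCS.

001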